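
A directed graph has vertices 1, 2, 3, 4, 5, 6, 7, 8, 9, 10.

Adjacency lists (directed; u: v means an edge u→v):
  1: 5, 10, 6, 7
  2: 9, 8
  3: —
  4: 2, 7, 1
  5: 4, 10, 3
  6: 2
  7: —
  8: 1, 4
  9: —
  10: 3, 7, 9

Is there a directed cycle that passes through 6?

6 is on a cycle iff 6 can reach itself via ≥1 edge.
6 → 2 → 8 → 1 → 6 — yes.

Yes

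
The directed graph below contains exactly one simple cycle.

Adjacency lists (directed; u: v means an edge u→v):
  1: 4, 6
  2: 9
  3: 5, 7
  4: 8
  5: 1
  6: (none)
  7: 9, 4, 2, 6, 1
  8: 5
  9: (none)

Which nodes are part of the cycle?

1, 4, 5, 8

DFS with gray/black marking from 4:
4 gray
  8 gray
    5 gray
      1 gray
        1→4: 4 is gray → back edge
Back edge closes the cycle 4 → 8 → 5 → 1 → 4; its vertices are {1, 4, 5, 8}.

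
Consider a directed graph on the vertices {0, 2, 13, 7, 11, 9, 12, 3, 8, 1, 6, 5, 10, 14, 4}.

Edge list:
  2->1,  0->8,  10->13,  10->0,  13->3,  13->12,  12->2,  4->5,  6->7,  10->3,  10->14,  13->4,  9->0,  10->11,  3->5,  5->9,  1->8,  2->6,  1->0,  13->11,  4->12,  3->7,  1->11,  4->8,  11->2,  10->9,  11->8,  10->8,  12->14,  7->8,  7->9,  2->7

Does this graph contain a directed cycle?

Yes

DFS with white/gray/black marking, starting from 3:
3 gray
  5 gray
    9 gray
      0 gray
        8 gray
        8 black
      0 black
    9 black
  5 black
  7 gray
    7→8: 8 black — skip
    7→9: 9 black — skip
  7 black
3 black
2 gray
  2→7: 7 black — skip
  1 gray
    1→8: 8 black — skip
    1→0: 0 black — skip
    11 gray
      11→2: 2 is gray → back edge
Back edge found, so a cycle exists: 2 → 1 → 11 → 2.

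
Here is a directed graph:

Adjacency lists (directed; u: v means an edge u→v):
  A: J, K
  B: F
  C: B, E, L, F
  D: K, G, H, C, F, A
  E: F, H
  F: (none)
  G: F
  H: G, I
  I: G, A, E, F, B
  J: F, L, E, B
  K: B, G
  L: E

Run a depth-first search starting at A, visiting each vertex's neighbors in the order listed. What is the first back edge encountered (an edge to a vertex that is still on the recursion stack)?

I->A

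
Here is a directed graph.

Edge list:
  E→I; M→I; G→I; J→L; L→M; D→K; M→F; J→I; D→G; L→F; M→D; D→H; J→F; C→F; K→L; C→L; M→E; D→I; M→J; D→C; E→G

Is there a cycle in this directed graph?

Yes

DFS with white/gray/black marking, starting from I:
I gray
I black
C gray
  L gray
    M gray
      M→I: I black — skip
      D gray
        D→C: C is gray → back edge
Back edge found, so a cycle exists: C → L → M → D → C.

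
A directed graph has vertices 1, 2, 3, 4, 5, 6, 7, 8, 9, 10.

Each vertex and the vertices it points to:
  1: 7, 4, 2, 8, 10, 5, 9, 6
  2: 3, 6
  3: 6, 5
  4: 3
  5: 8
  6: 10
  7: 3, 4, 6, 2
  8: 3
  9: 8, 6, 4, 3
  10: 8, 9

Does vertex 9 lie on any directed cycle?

Yes

9 is on a cycle iff 9 can reach itself via ≥1 edge.
9 → 6 → 10 → 9 — yes.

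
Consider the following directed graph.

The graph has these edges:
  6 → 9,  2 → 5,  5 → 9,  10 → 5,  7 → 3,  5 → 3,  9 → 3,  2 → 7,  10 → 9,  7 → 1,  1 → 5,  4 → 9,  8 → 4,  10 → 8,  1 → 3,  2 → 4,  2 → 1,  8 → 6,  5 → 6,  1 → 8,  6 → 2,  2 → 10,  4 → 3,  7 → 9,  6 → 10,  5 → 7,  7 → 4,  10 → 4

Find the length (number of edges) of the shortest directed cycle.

3

For each vertex v, BFS finds the shortest path from v back to v.
The shortest such closed walk is 6 → 10 → 5 → 6, length 3.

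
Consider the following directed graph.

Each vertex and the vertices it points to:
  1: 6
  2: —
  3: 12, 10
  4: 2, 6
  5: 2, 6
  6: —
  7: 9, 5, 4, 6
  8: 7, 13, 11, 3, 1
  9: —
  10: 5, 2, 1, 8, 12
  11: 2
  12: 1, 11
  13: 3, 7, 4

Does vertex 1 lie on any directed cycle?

No

1 lies on a cycle iff there is a path from 1 back to itself.
Exploring from 1, it never reaches itself; equivalently, its strongly connected component is a singleton.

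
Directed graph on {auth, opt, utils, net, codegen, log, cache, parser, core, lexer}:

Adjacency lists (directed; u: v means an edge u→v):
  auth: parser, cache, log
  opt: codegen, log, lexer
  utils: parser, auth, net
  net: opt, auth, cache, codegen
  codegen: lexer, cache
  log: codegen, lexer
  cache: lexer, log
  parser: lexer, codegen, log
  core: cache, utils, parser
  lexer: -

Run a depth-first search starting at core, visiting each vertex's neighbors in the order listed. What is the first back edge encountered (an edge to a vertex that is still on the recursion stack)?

codegen→cache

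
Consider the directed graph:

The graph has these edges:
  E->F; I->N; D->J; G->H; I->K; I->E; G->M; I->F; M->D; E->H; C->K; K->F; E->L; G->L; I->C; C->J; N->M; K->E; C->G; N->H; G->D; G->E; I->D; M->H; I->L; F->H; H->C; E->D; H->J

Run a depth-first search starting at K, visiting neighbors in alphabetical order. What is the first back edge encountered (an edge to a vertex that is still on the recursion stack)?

DFS from K (visiting neighbors in alphabetical order); mark gray on enter, black on exit:
K gray
  E gray
    D gray
      J gray
      J black
    D black
    F gray
      H gray
        C gray
          G gray
            G→D: D black — skip
            G→E: E is gray → back edge
First back edge: G → E.

G->E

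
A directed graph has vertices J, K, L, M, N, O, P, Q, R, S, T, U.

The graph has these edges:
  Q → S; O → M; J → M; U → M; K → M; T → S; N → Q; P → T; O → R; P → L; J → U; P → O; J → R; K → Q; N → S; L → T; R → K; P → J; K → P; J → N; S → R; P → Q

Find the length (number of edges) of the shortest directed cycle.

4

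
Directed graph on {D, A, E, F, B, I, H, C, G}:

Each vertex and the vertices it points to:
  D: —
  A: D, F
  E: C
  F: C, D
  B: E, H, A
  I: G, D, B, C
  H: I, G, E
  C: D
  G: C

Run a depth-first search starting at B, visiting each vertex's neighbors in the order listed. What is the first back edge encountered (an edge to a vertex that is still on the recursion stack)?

DFS from B (visiting each vertex's neighbors in the order listed); mark gray on enter, black on exit:
B gray
  E gray
    C gray
      D gray
      D black
    C black
  E black
  H gray
    I gray
      G gray
        G→C: C black — skip
      G black
      I→D: D black — skip
      I→B: B is gray → back edge
First back edge: I → B.

I->B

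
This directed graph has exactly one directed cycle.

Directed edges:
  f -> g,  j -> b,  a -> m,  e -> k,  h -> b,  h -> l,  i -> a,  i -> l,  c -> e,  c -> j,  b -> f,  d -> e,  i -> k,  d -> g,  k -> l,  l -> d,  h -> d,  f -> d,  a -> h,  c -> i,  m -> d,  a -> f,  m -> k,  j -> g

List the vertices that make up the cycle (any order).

DFS with gray/black marking from e:
e gray
  k gray
    l gray
      d gray
        g gray
        g black
        d→e: e is gray → back edge
Back edge closes the cycle e → k → l → d → e; its vertices are {d, e, k, l}.

d, e, k, l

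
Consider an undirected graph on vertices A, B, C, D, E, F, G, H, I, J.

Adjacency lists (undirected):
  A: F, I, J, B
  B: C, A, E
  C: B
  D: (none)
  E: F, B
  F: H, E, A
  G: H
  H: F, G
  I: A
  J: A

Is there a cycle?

Yes

DFS, tracking each vertex's parent; an edge to a visited non-parent vertex closes a cycle.
Start from F:
visit F (parent –)
  visit H (parent F)
    H–F: parent, skip
    visit G (parent H)
      G–H: parent, skip
  visit E (parent F)
    E–F: parent, skip
    visit B (parent E)
      visit C (parent B)
        C–B: parent, skip
      visit A (parent B)
        A–F: F visited and ≠ parent → cycle
Cycle: F – E – B – A – F.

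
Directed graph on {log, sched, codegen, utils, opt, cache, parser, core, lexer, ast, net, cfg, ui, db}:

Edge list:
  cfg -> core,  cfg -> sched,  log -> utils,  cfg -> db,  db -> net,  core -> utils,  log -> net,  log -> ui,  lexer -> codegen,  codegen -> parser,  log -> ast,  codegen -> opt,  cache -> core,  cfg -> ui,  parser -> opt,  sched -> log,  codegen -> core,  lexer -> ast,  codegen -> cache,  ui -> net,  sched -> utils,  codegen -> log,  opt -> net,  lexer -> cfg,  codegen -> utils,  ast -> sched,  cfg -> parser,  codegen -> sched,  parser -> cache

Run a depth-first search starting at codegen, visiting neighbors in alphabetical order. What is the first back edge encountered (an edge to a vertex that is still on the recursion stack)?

sched->log

DFS from codegen (visiting neighbors in alphabetical order); mark gray on enter, black on exit:
codegen gray
  cache gray
    core gray
      utils gray
      utils black
    core black
  cache black
  codegen→core: core black — skip
  log gray
    ast gray
      sched gray
        sched→log: log is gray → back edge
First back edge: sched → log.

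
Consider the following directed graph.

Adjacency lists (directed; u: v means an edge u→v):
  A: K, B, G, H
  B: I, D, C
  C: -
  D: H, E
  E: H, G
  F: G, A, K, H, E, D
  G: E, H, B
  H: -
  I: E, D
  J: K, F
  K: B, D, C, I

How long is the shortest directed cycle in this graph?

2

For each vertex v, BFS finds the shortest path from v back to v.
The shortest such closed walk is G → E → G, length 2.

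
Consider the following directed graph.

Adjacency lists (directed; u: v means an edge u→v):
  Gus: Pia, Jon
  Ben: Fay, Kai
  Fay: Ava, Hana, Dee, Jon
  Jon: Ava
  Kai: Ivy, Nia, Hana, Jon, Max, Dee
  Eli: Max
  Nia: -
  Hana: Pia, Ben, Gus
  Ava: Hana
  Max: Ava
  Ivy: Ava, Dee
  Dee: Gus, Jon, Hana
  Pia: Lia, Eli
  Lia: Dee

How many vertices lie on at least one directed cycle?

A vertex is on a directed cycle iff it belongs to a strongly connected component of size ≥ 2 (or has a self-loop).
The vertices on cycles are {Ava, Ben, Dee, Eli, Fay, Gus, Ivy, Jon, Kai, Lia, Max, Pia, Hana} — 13 in total.

13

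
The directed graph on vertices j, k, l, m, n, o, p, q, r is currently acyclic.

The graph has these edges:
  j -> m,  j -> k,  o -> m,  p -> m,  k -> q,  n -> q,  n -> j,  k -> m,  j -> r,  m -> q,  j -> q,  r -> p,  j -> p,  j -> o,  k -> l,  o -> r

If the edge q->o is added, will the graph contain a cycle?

Yes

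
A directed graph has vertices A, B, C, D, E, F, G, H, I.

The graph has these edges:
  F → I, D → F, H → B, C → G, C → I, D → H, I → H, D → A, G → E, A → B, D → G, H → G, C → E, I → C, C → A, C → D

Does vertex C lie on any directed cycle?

Yes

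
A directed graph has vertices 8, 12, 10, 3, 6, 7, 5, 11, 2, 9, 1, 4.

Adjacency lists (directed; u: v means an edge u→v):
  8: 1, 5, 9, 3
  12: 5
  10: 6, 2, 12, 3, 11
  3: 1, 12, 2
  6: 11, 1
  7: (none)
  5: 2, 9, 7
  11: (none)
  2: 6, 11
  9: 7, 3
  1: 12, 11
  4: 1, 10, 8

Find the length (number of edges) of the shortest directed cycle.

For each vertex v, BFS finds the shortest path from v back to v.
The shortest such closed walk is 5 → 9 → 3 → 12 → 5, length 4.

4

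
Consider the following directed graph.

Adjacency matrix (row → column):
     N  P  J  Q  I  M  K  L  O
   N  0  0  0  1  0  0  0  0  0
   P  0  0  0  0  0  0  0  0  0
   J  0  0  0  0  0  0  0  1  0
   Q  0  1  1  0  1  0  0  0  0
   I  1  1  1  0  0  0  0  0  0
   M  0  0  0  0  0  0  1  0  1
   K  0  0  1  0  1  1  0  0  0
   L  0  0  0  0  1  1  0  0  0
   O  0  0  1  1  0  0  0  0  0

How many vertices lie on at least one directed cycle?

A vertex is on a directed cycle iff it belongs to a strongly connected component of size ≥ 2 (or has a self-loop).
The vertices on cycles are {I, J, K, L, M, N, O, Q} — 8 in total.

8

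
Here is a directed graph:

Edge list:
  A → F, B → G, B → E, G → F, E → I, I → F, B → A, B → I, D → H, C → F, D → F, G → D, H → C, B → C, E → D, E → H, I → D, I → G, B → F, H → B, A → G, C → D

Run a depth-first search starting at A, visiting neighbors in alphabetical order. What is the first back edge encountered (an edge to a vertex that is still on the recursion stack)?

B->A

DFS from A (visiting neighbors in alphabetical order); mark gray on enter, black on exit:
A gray
  F gray
  F black
  G gray
    D gray
      D→F: F black — skip
      H gray
        B gray
          B→A: A is gray → back edge
First back edge: B → A.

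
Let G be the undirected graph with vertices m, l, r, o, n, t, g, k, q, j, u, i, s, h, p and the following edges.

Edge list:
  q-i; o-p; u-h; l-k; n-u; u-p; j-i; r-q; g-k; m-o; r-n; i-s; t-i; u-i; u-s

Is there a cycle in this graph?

Yes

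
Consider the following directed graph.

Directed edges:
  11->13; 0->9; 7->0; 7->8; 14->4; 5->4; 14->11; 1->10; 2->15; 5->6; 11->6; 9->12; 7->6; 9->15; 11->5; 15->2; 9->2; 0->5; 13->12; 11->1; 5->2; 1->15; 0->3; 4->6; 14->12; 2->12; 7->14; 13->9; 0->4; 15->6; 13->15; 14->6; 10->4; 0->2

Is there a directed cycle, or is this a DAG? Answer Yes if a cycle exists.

Yes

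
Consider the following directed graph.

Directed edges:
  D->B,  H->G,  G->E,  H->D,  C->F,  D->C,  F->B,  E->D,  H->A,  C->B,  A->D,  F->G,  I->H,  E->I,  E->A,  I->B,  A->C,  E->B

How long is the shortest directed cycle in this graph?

4

For each vertex v, BFS finds the shortest path from v back to v.
The shortest such closed walk is H → G → E → I → H, length 4.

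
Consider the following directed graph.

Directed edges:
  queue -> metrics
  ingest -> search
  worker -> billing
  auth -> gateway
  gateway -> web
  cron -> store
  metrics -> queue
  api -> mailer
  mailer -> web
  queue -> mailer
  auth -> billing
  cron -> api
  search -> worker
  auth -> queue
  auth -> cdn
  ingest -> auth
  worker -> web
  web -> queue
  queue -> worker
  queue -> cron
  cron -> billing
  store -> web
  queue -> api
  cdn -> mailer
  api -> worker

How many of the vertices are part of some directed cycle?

8

A vertex is on a directed cycle iff it belongs to a strongly connected component of size ≥ 2 (or has a self-loop).
The vertices on cycles are {api, web, cron, queue, store, mailer, worker, metrics} — 8 in total.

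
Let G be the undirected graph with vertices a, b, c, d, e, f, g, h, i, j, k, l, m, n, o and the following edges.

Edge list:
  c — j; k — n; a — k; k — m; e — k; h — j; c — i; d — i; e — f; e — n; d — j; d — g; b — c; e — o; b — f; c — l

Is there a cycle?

Yes

DFS, tracking each vertex's parent; an edge to a visited non-parent vertex closes a cycle.
Start from f:
visit f (parent –)
  visit b (parent f)
    b–f: parent, skip
    visit c (parent b)
      c–b: parent, skip
      visit j (parent c)
        visit h (parent j)
          h–j: parent, skip
        visit d (parent j)
          d–j: parent, skip
          visit i (parent d)
            i–c: c visited and ≠ parent → cycle
Cycle: c – j – d – i – c.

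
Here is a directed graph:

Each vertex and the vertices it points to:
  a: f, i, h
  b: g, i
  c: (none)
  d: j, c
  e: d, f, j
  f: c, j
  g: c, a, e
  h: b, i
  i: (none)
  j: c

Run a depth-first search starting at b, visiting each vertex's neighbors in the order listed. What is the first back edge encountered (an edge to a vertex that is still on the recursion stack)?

DFS from b (visiting each vertex's neighbors in the order listed); mark gray on enter, black on exit:
b gray
  g gray
    c gray
    c black
    a gray
      f gray
        f→c: c black — skip
        j gray
          j→c: c black — skip
        j black
      f black
      i gray
      i black
      h gray
        h→b: b is gray → back edge
First back edge: h → b.

h->b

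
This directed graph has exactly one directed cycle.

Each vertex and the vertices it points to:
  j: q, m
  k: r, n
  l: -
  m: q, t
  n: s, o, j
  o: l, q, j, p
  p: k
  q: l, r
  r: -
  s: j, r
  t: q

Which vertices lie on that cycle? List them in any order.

DFS with gray/black marking from k:
k gray
  r gray
  r black
  n gray
    s gray
      j gray
        q gray
          l gray
          l black
          q→r: r black — skip
        q black
        m gray
          m→q: q black — skip
          t gray
            t→q: q black — skip
          t black
        m black
      j black
      s→r: r black — skip
    s black
    o gray
      o→l: l black — skip
      o→q: q black — skip
      o→j: j black — skip
      p gray
        p→k: k is gray → back edge
Back edge closes the cycle k → n → o → p → k; its vertices are {k, n, o, p}.

k, n, o, p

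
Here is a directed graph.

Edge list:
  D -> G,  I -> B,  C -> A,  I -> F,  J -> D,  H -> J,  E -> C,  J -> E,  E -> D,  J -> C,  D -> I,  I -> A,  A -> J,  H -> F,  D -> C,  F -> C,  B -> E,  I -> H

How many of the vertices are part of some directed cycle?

A vertex is on a directed cycle iff it belongs to a strongly connected component of size ≥ 2 (or has a self-loop).
The vertices on cycles are {A, B, C, D, E, F, H, I, J} — 9 in total.

9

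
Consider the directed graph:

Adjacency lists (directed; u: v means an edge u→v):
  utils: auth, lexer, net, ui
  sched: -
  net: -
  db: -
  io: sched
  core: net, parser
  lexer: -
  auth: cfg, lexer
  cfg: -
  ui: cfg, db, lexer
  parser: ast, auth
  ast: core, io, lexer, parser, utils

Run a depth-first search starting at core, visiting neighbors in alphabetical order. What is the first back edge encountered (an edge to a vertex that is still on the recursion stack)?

DFS from core (visiting neighbors in alphabetical order); mark gray on enter, black on exit:
core gray
  net gray
  net black
  parser gray
    ast gray
      ast→core: core is gray → back edge
First back edge: ast → core.

ast→core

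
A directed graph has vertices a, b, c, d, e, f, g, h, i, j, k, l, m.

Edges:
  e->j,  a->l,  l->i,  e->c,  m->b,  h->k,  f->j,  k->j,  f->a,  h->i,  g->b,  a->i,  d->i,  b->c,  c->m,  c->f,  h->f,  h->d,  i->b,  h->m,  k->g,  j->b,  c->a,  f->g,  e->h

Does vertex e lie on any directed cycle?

e lies on a cycle iff there is a path from e back to itself.
Exploring from e, it never reaches itself; equivalently, its strongly connected component is a singleton.

No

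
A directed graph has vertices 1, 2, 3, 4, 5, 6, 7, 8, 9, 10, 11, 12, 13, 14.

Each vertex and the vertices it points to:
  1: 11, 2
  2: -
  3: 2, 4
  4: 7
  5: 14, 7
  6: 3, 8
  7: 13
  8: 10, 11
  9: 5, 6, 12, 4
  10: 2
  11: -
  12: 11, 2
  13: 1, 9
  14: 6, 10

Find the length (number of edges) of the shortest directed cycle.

4

For each vertex v, BFS finds the shortest path from v back to v.
The shortest such closed walk is 13 → 9 → 5 → 7 → 13, length 4.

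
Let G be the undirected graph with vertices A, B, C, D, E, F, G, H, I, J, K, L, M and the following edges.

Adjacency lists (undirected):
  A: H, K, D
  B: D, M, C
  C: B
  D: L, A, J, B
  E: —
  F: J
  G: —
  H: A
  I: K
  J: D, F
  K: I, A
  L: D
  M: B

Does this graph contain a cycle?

No

DFS, tracking each vertex's parent; an edge to a visited non-parent vertex closes a cycle.
Start from M:
visit M (parent –)
  visit B (parent M)
    visit D (parent B)
      visit L (parent D)
        L–D: parent, skip
      visit A (parent D)
        visit H (parent A)
          H–A: parent, skip
        visit K (parent A)
          visit I (parent K)
            I–K: parent, skip
          K–A: parent, skip
        A–D: parent, skip
      visit J (parent D)
        J–D: parent, skip
        visit F (parent J)
          F–J: parent, skip
      D–B: parent, skip
    B–M: parent, skip
    visit C (parent B)
      C–B: parent, skip
visit E (parent –)
visit G (parent –)
No non-parent visited neighbor found — the graph is a forest.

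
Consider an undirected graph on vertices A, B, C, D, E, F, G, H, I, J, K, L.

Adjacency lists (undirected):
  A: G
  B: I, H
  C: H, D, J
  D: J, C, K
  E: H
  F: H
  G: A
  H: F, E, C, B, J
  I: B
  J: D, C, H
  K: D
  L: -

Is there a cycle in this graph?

DFS, tracking each vertex's parent; an edge to a visited non-parent vertex closes a cycle.
Start from H:
visit H (parent –)
  visit F (parent H)
    F–H: parent, skip
  visit E (parent H)
    E–H: parent, skip
  visit C (parent H)
    C–H: parent, skip
    visit D (parent C)
      visit J (parent D)
        J–D: parent, skip
        J–C: C visited and ≠ parent → cycle
Cycle: C – D – J – C.

Yes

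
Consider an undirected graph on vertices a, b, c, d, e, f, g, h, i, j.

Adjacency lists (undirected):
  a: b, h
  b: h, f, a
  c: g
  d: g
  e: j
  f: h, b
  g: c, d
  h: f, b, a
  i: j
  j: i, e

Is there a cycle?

DFS, tracking each vertex's parent; an edge to a visited non-parent vertex closes a cycle.
Start from a:
visit a (parent –)
  visit b (parent a)
    visit h (parent b)
      visit f (parent h)
        f–h: parent, skip
        f–b: b visited and ≠ parent → cycle
Cycle: b – h – f – b.

Yes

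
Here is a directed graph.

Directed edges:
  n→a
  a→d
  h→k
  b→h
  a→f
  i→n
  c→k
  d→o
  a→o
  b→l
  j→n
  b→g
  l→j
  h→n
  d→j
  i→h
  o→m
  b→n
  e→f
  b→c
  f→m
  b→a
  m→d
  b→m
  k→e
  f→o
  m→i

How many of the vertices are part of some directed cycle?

11

A vertex is on a directed cycle iff it belongs to a strongly connected component of size ≥ 2 (or has a self-loop).
The vertices on cycles are {a, d, e, f, h, i, j, k, m, n, o} — 11 in total.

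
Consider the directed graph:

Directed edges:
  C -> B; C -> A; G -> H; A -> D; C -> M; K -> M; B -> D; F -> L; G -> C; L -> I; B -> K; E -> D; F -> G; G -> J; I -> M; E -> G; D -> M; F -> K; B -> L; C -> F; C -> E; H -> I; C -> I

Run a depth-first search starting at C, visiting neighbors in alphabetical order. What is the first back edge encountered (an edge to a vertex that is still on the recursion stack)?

G->C

DFS from C (visiting neighbors in alphabetical order); mark gray on enter, black on exit:
C gray
  A gray
    D gray
      M gray
      M black
    D black
  A black
  B gray
    B→D: D black — skip
    K gray
      K→M: M black — skip
    K black
    L gray
      I gray
        I→M: M black — skip
      I black
    L black
  B black
  E gray
    E→D: D black — skip
    G gray
      G→C: C is gray → back edge
First back edge: G → C.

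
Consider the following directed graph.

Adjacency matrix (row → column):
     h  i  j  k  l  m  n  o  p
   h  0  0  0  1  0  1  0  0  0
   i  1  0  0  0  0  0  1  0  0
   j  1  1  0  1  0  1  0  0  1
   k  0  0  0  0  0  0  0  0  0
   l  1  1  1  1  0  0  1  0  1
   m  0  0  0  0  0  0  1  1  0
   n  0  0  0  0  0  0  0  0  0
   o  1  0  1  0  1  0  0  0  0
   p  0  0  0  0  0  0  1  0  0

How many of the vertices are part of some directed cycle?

6

A vertex is on a directed cycle iff it belongs to a strongly connected component of size ≥ 2 (or has a self-loop).
The vertices on cycles are {h, i, j, l, m, o} — 6 in total.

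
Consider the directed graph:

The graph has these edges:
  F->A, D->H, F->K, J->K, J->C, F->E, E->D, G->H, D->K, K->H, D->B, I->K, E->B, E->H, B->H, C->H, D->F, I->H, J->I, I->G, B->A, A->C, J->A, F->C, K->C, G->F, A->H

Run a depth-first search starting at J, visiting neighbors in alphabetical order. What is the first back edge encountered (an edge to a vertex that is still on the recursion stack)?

DFS from J (visiting neighbors in alphabetical order); mark gray on enter, black on exit:
J gray
  A gray
    C gray
      H gray
      H black
    C black
    A→H: H black — skip
  A black
  J→C: C black — skip
  I gray
    G gray
      F gray
        F→A: A black — skip
        F→C: C black — skip
        E gray
          B gray
            B→A: A black — skip
            B→H: H black — skip
          B black
          D gray
            D→B: B black — skip
            D→F: F is gray → back edge
First back edge: D → F.

D→F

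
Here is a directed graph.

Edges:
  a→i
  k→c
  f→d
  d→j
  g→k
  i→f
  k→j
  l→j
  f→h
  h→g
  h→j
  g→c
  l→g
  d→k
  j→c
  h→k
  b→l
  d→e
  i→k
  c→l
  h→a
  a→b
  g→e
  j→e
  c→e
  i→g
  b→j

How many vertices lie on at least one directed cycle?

9

A vertex is on a directed cycle iff it belongs to a strongly connected component of size ≥ 2 (or has a self-loop).
The vertices on cycles are {a, c, f, g, h, i, j, k, l} — 9 in total.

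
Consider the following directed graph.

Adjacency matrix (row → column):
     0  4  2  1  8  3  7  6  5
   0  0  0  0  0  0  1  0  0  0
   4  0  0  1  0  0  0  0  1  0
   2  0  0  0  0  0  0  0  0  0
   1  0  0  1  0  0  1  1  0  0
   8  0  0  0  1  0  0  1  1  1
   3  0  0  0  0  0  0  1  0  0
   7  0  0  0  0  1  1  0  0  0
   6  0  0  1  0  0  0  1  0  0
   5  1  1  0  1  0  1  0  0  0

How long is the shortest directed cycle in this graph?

2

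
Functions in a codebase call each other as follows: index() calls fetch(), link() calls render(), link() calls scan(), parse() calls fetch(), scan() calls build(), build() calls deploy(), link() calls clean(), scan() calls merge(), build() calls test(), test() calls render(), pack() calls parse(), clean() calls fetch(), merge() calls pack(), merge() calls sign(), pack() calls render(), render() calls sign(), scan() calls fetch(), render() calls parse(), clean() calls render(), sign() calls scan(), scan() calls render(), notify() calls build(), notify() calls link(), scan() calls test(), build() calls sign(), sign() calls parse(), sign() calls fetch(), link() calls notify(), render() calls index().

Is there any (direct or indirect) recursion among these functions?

Yes

DFS with white/gray/black marking, starting from sign:
sign gray
  fetch gray
  fetch black
  parse gray
    parse→fetch: fetch black — skip
  parse black
  scan gray
    build gray
      build→sign: sign is gray → back edge
Back edge found, so a cycle exists: sign → scan → build → sign.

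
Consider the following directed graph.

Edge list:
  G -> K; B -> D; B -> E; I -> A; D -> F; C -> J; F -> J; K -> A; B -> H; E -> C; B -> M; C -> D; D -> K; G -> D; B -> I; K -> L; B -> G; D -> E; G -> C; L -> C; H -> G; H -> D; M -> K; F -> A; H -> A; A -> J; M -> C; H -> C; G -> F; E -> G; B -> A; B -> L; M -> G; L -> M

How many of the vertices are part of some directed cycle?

7

A vertex is on a directed cycle iff it belongs to a strongly connected component of size ≥ 2 (or has a self-loop).
The vertices on cycles are {C, D, E, G, K, L, M} — 7 in total.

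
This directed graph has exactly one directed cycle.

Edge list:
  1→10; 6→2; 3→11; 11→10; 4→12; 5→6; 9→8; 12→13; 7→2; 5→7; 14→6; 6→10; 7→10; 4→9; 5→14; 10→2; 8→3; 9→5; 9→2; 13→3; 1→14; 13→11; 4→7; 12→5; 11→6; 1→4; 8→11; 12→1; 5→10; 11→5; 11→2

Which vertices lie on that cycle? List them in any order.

1, 4, 12

DFS with gray/black marking from 4:
4 gray
  9 gray
    5 gray
      14 gray
        6 gray
          10 gray
            2 gray
            2 black
          10 black
          6→2: 2 black — skip
        6 black
      14 black
      7 gray
        7→2: 2 black — skip
        7→10: 10 black — skip
      7 black
      5→10: 10 black — skip
      5→6: 6 black — skip
    5 black
    8 gray
      11 gray
        11→6: 6 black — skip
        11→5: 5 black — skip
        11→2: 2 black — skip
        11→10: 10 black — skip
      11 black
      3 gray
        3→11: 11 black — skip
      3 black
    8 black
    9→2: 2 black — skip
  9 black
  12 gray
    13 gray
      13→11: 11 black — skip
      13→3: 3 black — skip
    13 black
    12→5: 5 black — skip
    1 gray
      1→14: 14 black — skip
      1→4: 4 is gray → back edge
Back edge closes the cycle 4 → 12 → 1 → 4; its vertices are {1, 4, 12}.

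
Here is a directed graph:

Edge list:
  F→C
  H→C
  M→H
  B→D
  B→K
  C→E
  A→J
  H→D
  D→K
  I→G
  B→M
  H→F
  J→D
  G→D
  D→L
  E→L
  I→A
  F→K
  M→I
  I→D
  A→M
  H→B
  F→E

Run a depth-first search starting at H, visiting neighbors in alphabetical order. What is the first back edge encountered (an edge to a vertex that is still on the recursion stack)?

DFS from H (visiting neighbors in alphabetical order); mark gray on enter, black on exit:
H gray
  B gray
    D gray
      K gray
      K black
      L gray
      L black
    D black
    B→K: K black — skip
    M gray
      M→H: H is gray → back edge
First back edge: M → H.

M→H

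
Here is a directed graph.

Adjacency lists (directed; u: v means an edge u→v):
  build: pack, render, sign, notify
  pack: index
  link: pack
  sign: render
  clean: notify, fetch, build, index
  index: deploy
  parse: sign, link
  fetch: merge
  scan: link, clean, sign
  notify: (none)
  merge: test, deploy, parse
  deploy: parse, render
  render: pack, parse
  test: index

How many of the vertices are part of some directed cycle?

7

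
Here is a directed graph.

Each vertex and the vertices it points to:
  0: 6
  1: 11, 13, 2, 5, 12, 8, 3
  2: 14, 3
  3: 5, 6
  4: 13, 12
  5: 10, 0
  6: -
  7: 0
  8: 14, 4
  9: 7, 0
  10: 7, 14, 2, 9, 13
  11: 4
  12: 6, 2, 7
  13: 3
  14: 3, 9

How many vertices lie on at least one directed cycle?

6

A vertex is on a directed cycle iff it belongs to a strongly connected component of size ≥ 2 (or has a self-loop).
The vertices on cycles are {2, 3, 5, 10, 13, 14} — 6 in total.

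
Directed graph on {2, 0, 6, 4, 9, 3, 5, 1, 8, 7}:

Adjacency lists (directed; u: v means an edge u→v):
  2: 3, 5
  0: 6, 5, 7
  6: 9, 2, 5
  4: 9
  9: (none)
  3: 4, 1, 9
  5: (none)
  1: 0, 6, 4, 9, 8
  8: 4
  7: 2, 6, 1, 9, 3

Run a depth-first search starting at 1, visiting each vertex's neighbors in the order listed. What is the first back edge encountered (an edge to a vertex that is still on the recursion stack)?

3->1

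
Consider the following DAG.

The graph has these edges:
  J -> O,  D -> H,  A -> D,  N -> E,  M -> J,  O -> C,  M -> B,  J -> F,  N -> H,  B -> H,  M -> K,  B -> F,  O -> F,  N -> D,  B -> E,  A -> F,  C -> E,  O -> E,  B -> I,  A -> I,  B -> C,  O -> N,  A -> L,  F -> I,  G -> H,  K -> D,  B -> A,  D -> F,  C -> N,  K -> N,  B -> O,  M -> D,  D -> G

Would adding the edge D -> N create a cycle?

Adding D→N creates a cycle iff N can already reach D.
Path from N: N → D.
So N → … → D → N is a cycle.

Yes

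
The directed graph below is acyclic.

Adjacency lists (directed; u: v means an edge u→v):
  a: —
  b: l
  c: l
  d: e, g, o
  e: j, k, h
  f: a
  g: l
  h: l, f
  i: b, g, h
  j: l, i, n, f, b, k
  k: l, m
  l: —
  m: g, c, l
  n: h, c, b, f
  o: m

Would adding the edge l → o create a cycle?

Yes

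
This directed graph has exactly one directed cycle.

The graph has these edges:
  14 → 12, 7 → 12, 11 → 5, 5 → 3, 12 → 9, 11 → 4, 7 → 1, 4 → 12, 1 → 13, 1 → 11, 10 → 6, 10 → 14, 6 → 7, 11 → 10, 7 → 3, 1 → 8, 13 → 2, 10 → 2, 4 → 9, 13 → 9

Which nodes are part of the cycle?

1, 6, 7, 10, 11

DFS with gray/black marking from 7:
7 gray
  3 gray
  3 black
  12 gray
    9 gray
    9 black
  12 black
  1 gray
    8 gray
    8 black
    11 gray
      10 gray
        6 gray
          6→7: 7 is gray → back edge
Back edge closes the cycle 7 → 1 → 11 → 10 → 6 → 7; its vertices are {1, 6, 7, 10, 11}.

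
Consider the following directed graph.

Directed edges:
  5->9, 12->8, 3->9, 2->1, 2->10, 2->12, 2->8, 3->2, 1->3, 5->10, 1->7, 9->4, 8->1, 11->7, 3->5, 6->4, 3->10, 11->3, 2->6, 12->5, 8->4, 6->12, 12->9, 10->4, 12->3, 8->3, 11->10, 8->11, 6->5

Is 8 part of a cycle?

8 is on a cycle iff 8 can reach itself via ≥1 edge.
8 → 3 → 2 → 8 — yes.

Yes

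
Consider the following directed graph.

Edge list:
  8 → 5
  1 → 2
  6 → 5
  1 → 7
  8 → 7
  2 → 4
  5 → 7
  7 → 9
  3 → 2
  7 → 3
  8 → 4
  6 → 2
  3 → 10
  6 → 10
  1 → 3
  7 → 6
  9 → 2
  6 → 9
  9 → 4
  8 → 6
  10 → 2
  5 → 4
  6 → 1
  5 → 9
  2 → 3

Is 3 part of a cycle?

Yes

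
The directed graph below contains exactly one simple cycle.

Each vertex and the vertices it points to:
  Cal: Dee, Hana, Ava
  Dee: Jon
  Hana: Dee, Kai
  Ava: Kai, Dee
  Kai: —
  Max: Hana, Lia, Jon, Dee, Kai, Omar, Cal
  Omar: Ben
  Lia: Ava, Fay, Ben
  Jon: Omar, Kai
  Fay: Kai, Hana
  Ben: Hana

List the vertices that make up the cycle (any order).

Ben, Dee, Jon, Hana, Omar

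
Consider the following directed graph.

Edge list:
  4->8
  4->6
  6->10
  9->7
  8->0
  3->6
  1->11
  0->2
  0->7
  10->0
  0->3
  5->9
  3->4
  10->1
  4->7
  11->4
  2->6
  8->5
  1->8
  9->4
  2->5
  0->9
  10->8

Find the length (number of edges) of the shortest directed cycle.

For each vertex v, BFS finds the shortest path from v back to v.
The shortest such closed walk is 10 → 0 → 2 → 6 → 10, length 4.

4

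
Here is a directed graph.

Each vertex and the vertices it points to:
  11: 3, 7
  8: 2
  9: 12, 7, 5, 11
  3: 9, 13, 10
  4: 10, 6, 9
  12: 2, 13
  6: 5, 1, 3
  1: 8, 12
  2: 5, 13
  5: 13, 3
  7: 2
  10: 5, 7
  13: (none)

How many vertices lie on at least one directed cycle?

8

A vertex is on a directed cycle iff it belongs to a strongly connected component of size ≥ 2 (or has a self-loop).
The vertices on cycles are {2, 3, 5, 7, 9, 10, 11, 12} — 8 in total.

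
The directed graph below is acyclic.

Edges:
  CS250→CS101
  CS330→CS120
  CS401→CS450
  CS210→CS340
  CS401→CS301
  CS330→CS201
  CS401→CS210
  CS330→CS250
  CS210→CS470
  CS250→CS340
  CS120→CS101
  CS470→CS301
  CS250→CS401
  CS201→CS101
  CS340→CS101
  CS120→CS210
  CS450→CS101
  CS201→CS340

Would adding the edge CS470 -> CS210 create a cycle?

Adding CS470→CS210 creates a cycle iff CS210 can already reach CS470.
Path from CS210: CS210 → CS470.
So CS210 → … → CS470 → CS210 is a cycle.

Yes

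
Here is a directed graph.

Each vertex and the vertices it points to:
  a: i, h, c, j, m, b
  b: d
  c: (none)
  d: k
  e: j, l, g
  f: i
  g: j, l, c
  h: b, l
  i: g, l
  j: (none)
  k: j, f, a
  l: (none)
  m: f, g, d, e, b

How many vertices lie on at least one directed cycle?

A vertex is on a directed cycle iff it belongs to a strongly connected component of size ≥ 2 (or has a self-loop).
The vertices on cycles are {a, b, d, h, k, m} — 6 in total.

6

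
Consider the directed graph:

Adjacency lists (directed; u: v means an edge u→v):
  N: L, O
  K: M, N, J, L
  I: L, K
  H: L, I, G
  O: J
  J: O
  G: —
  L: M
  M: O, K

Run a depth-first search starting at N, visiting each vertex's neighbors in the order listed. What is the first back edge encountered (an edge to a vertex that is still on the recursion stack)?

J->O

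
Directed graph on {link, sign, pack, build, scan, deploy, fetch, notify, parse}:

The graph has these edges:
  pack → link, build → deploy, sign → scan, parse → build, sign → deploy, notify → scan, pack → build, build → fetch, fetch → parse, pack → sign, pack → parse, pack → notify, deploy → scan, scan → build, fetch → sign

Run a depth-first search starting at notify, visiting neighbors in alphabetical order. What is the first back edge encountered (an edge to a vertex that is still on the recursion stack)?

deploy→scan

DFS from notify (visiting neighbors in alphabetical order); mark gray on enter, black on exit:
notify gray
  scan gray
    build gray
      deploy gray
        deploy→scan: scan is gray → back edge
First back edge: deploy → scan.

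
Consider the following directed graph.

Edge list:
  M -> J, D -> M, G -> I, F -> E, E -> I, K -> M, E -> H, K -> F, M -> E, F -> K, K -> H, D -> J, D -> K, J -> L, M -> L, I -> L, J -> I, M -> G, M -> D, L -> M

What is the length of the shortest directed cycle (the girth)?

2

For each vertex v, BFS finds the shortest path from v back to v.
The shortest such closed walk is D → M → D, length 2.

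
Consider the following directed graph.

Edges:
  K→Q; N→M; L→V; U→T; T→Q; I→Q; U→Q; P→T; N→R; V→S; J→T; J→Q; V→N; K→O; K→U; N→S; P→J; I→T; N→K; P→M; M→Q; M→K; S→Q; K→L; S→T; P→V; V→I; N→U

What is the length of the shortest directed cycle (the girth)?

For each vertex v, BFS finds the shortest path from v back to v.
The shortest such closed walk is K → L → V → N → K, length 4.

4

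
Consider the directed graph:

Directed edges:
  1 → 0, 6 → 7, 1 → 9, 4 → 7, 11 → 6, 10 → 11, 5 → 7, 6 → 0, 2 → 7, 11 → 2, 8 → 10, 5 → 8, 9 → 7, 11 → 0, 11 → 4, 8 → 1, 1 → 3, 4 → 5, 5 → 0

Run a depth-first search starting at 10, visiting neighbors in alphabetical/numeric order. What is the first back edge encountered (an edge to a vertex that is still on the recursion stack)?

DFS from 10 (visiting neighbors in alphabetical/numeric order); mark gray on enter, black on exit:
10 gray
  11 gray
    0 gray
    0 black
    2 gray
      7 gray
      7 black
    2 black
    4 gray
      5 gray
        5→0: 0 black — skip
        5→7: 7 black — skip
        8 gray
          1 gray
            1→0: 0 black — skip
            3 gray
            3 black
            9 gray
              9→7: 7 black — skip
            9 black
          1 black
          8→10: 10 is gray → back edge
First back edge: 8 → 10.

8→10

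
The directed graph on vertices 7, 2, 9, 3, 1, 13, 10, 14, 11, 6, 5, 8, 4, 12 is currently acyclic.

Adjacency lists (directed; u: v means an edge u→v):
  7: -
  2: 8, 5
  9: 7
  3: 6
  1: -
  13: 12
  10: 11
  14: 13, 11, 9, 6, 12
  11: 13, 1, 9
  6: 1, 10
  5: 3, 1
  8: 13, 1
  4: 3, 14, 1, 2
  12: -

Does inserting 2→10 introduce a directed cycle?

No

Adding 2→10 creates a cycle iff 10 can already reach 2.
Explore from 10: no path reaches 2. The graph stays acyclic.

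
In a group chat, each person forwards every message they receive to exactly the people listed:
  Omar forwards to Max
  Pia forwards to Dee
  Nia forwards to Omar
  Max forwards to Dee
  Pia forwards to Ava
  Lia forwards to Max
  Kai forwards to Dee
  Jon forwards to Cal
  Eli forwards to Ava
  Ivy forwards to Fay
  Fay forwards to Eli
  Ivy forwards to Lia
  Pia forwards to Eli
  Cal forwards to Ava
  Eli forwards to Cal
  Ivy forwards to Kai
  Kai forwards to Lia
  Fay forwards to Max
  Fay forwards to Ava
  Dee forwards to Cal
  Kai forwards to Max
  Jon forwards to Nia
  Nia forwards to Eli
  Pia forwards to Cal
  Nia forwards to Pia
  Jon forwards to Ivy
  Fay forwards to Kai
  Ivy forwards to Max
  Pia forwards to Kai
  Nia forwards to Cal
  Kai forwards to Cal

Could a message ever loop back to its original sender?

DFS with white/gray/black marking, starting from Cal:
Cal gray
  Ava gray
  Ava black
Cal black
Jon gray
  Ivy gray
    Fay gray
      Fay→Ava: Ava black — skip
      Max gray
        Dee gray
          Dee→Cal: Cal black — skip
        Dee black
      Max black
      Kai gray
        Kai→Dee: Dee black — skip
        Kai→Cal: Cal black — skip
        Kai→Max: Max black — skip
        Lia gray
          Lia→Max: Max black — skip
        Lia black
      Kai black
      Eli gray
        Eli→Ava: Ava black — skip
        Eli→Cal: Cal black — skip
      Eli black
    Fay black
    Ivy→Lia: Lia black — skip
    Ivy→Max: Max black — skip
    Ivy→Kai: Kai black — skip
  Ivy black
  Jon→Cal: Cal black — skip
  Nia gray
    Nia→Eli: Eli black — skip
    Pia gray
      Pia→Kai: Kai black — skip
      Pia→Dee: Dee black — skip
      Pia→Cal: Cal black — skip
      Pia→Ava: Ava black — skip
      Pia→Eli: Eli black — skip
    Pia black
    Omar gray
      Omar→Max: Max black — skip
    Omar black
    Nia→Cal: Cal black — skip
  Nia black
Jon black
Every edge goes to a white or black vertex — no back edge, so the graph is acyclic.

No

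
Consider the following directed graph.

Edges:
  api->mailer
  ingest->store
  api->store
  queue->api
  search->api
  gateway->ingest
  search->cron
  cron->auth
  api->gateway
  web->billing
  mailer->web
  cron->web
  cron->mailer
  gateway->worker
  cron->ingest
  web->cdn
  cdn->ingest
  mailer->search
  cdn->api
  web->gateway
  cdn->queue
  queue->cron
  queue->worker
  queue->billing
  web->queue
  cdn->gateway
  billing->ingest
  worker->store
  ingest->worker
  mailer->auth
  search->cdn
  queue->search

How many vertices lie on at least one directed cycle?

7

A vertex is on a directed cycle iff it belongs to a strongly connected component of size ≥ 2 (or has a self-loop).
The vertices on cycles are {api, cdn, web, cron, queue, mailer, search} — 7 in total.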